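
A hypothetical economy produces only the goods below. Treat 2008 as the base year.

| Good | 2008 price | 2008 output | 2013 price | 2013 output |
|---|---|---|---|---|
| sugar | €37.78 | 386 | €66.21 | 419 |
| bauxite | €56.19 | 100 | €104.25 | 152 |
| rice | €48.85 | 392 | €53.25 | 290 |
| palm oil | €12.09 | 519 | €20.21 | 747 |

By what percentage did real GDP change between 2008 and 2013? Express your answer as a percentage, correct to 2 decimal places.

Real GDP 2008 = Nominal GDP 2008 = 37.78·386 + 56.19·100 + 48.85·392 + 12.09·519 = 45625.99.
Real GDP 2013 (at 2008 prices) = 37.78·419 + 56.19·152 + 48.85·290 + 12.09·747 = 47568.43.
Real growth = 47568.43/45625.99 − 1 = 0.0426.

4.26%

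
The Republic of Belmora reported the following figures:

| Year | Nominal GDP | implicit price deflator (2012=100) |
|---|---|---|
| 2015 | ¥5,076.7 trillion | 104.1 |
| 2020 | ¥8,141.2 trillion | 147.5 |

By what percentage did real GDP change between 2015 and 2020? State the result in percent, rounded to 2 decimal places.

Real GDP 2015 = 5076.7 / 1.041 = 4876.75.
Real GDP 2020 = 8141.2 / 1.475 = 5519.46.
Real growth = 5519.46 / 4876.75 − 1 = 0.1318.

13.18%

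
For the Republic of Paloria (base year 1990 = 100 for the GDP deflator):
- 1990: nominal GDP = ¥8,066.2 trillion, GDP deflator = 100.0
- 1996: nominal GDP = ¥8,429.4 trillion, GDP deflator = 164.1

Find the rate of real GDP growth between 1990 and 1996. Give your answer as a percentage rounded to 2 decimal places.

-36.32%

Real GDP 1990 = 8066.2 / 1.000 = 8066.20.
Real GDP 1996 = 8429.4 / 1.641 = 5136.75.
Real growth = 5136.75 / 8066.20 − 1 = -0.3632.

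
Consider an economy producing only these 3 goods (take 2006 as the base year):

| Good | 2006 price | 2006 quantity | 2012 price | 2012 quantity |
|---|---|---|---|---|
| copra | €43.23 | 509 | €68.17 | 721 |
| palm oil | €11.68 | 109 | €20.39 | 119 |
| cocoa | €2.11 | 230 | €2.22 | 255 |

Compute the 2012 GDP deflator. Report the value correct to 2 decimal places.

157.55

Nominal GDP 2012 = 68.17·721 + 20.39·119 + 2.22·255 = 52143.08.
Real GDP 2012 (at 2006 prices) = 43.23·721 + 11.68·119 + 2.11·255 = 33096.80.
Deflator = Nominal/Real × 100 = 52143.08/33096.80 × 100 = 157.547.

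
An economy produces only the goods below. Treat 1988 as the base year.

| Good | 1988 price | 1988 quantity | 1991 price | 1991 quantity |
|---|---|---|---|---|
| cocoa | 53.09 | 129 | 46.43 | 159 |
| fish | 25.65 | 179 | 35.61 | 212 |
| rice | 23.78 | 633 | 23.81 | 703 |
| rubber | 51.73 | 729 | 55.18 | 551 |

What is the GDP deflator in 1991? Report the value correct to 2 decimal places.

105.03

Nominal GDP 1991 = 46.43·159 + 35.61·212 + 23.81·703 + 55.18·551 = 62074.30.
Real GDP 1991 (at 1988 prices) = 53.09·159 + 25.65·212 + 23.78·703 + 51.73·551 = 59099.68.
Deflator = Nominal/Real × 100 = 62074.30/59099.68 × 100 = 105.033.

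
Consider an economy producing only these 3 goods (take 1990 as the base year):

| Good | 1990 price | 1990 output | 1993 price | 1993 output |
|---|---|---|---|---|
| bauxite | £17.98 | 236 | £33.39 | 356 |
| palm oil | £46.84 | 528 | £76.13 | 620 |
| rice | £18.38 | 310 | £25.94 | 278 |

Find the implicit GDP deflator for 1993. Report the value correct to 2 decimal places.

163.49

Nominal GDP 1993 = 33.39·356 + 76.13·620 + 25.94·278 = 66298.76.
Real GDP 1993 (at 1990 prices) = 17.98·356 + 46.84·620 + 18.38·278 = 40551.32.
Deflator = Nominal/Real × 100 = 66298.76/40551.32 × 100 = 163.493.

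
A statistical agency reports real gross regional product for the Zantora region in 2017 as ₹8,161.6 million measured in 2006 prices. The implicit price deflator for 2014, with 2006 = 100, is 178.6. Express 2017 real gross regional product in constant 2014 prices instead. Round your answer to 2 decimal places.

₹14,576.62 million

Real gross regional product in 2014 prices = Real gross regional product in 2006 prices × (P_2014/P_2006) = 8161.6 × 1.786 = 14576.62.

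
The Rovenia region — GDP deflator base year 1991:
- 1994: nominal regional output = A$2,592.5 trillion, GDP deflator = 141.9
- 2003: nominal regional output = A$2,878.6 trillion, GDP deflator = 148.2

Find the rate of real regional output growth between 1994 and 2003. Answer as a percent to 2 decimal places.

6.32%

Deflate each year: 1994 → 2592.5/1.419 = 1826.99; 2003 → 2878.6/1.482 = 1942.38.
So real regional output changed by 1942.38/1826.99 − 1 = 0.0632, i.e. 6.32%.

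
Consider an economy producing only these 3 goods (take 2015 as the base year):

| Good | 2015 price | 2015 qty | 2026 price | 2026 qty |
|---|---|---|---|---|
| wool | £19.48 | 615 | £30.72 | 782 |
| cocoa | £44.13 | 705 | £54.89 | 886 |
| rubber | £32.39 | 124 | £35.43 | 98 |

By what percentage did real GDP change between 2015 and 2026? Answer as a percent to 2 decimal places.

22.07%

Real GDP 2015 = Nominal GDP 2015 = 19.48·615 + 44.13·705 + 32.39·124 = 47108.21.
Real GDP 2026 (at 2015 prices) = 19.48·782 + 44.13·886 + 32.39·98 = 57506.76.
Real growth = 57506.76/47108.21 − 1 = 0.2207.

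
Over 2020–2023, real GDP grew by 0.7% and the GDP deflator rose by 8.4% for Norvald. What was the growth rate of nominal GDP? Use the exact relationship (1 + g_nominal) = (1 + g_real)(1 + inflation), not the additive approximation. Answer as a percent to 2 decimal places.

9.16%

(1 + g_nom) = (1 + g_real)(1 + π) = 1.0070 × 1.0840 = 1.09159.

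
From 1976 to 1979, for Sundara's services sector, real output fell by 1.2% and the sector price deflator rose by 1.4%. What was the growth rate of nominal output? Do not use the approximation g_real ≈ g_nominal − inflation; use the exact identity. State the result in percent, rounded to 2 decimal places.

0.18%

(1 + g_nom) = (1 + g_real)(1 + π) = 0.9880 × 1.0140 = 1.00183.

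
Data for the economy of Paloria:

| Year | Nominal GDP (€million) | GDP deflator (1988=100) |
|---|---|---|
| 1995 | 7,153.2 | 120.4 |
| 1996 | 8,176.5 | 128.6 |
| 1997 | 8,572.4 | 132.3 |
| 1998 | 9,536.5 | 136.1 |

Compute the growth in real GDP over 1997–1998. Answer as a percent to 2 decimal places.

8.14%

Real GDP 1997 = 8572.4/1.323 = 6479.52.
Real GDP 1998 = 9536.5/1.361 = 7006.98.
Change = 7006.98/6479.52 − 1 = 0.0814.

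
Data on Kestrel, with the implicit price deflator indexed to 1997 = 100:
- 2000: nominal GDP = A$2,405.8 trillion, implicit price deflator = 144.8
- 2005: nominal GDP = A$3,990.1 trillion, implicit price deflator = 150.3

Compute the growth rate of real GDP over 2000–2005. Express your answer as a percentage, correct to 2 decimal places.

59.78%

Real GDP 2000 = 2405.8 / 1.448 = 1661.46.
Real GDP 2005 = 3990.1 / 1.503 = 2654.76.
Real growth = 2654.76 / 1661.46 − 1 = 0.5978.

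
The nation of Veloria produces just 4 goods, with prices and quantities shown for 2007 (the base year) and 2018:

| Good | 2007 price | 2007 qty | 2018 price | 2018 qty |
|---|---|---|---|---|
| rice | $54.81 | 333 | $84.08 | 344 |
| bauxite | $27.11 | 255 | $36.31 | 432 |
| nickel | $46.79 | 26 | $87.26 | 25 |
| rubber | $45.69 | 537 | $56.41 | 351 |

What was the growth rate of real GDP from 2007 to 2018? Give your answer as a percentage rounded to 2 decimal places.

-6.17%

Real GDP 2007 = Nominal GDP 2007 = 54.81·333 + 27.11·255 + 46.79·26 + 45.69·537 = 50916.85.
Real GDP 2018 (at 2007 prices) = 54.81·344 + 27.11·432 + 46.79·25 + 45.69·351 = 47773.10.
Real growth = 47773.10/50916.85 − 1 = -0.0617.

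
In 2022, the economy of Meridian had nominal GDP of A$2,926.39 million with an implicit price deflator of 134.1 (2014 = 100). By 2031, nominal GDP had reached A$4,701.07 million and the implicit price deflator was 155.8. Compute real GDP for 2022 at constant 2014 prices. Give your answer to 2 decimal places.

Real GDP = Nominal / (implicit price deflator/100) = 2926.39 / 1.341 = 2182.24.

A$2,182.24 million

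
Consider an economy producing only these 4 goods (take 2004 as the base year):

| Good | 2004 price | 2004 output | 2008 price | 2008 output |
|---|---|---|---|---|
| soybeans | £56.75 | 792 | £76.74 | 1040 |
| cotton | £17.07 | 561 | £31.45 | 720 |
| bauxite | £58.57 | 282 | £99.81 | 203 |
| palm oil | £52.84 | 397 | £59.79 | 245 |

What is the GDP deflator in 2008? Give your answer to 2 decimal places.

142.87

Nominal GDP 2008 = 76.74·1040 + 31.45·720 + 99.81·203 + 59.79·245 = 137363.58.
Real GDP 2008 (at 2004 prices) = 56.75·1040 + 17.07·720 + 58.57·203 + 52.84·245 = 96145.91.
Deflator = Nominal/Real × 100 = 137363.58/96145.91 × 100 = 142.870.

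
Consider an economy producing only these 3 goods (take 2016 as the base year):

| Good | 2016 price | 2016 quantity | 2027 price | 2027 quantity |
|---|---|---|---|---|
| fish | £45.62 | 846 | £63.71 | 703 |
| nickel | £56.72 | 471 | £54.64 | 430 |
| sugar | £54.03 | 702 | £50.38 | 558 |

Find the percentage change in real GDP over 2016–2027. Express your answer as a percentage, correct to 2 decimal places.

Real GDP 2016 = Nominal GDP 2016 = 45.62·846 + 56.72·471 + 54.03·702 = 103238.70.
Real GDP 2027 (at 2016 prices) = 45.62·703 + 56.72·430 + 54.03·558 = 86609.20.
Real growth = 86609.20/103238.70 − 1 = -0.1611.

-16.11%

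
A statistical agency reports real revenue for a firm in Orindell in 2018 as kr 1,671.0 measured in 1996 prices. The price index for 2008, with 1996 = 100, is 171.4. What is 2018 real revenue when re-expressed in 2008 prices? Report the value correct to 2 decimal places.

kr 2,864.09

Real revenue in 2008 prices = Real revenue in 1996 prices × (P_2008/P_1996) = 1671.0 × 1.714 = 2864.09.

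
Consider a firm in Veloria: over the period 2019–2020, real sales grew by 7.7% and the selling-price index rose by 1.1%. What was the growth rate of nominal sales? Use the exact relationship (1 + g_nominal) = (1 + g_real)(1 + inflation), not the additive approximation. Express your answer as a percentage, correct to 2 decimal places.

(1 + g_nom) = (1 + g_real)(1 + π) = 1.0770 × 1.0110 = 1.08885.

8.88%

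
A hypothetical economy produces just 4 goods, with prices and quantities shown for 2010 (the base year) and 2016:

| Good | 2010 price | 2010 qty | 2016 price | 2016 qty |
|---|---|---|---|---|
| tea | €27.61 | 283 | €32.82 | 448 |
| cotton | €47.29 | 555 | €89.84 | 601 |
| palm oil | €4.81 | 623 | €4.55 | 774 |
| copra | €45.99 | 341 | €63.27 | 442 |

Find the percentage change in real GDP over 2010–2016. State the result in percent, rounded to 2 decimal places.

Real GDP 2010 = Nominal GDP 2010 = 27.61·283 + 47.29·555 + 4.81·623 + 45.99·341 = 52738.80.
Real GDP 2016 (at 2010 prices) = 27.61·448 + 47.29·601 + 4.81·774 + 45.99·442 = 64841.09.
Real growth = 64841.09/52738.80 − 1 = 0.2295.

22.95%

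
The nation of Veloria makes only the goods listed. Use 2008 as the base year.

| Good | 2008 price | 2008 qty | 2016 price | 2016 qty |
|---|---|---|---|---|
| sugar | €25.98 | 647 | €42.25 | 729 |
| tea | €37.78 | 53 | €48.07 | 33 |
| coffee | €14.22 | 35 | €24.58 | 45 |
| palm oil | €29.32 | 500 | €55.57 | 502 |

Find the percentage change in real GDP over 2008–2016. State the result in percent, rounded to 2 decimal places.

Real GDP 2008 = Nominal GDP 2008 = 25.98·647 + 37.78·53 + 14.22·35 + 29.32·500 = 33969.10.
Real GDP 2016 (at 2008 prices) = 25.98·729 + 37.78·33 + 14.22·45 + 29.32·502 = 35544.70.
Real growth = 35544.70/33969.10 − 1 = 0.0464.

4.64%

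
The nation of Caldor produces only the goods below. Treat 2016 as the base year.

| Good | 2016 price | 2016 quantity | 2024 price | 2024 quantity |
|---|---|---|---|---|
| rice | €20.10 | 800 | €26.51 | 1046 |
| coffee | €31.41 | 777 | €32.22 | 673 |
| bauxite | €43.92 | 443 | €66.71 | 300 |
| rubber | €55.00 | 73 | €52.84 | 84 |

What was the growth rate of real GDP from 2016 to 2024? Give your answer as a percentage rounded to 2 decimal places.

-6.25%

Real GDP 2016 = Nominal GDP 2016 = 20.10·800 + 31.41·777 + 43.92·443 + 55.00·73 = 63957.13.
Real GDP 2024 (at 2016 prices) = 20.10·1046 + 31.41·673 + 43.92·300 + 55.00·84 = 59959.53.
Real growth = 59959.53/63957.13 − 1 = -0.0625.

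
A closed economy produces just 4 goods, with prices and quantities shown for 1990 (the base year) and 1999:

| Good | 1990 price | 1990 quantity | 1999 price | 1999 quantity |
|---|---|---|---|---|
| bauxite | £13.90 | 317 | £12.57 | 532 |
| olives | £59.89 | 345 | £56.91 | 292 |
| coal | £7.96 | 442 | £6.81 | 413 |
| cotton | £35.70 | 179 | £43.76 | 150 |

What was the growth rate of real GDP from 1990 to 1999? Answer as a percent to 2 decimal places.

Real GDP 1990 = Nominal GDP 1990 = 13.90·317 + 59.89·345 + 7.96·442 + 35.70·179 = 34976.97.
Real GDP 1999 (at 1990 prices) = 13.90·532 + 59.89·292 + 7.96·413 + 35.70·150 = 33525.16.
Real growth = 33525.16/34976.97 − 1 = -0.0415.

-4.15%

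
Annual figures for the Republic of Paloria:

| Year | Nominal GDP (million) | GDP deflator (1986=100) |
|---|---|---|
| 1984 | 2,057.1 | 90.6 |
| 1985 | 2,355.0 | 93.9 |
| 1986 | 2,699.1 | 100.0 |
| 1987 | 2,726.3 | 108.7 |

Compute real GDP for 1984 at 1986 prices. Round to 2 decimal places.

2,270.53 million

Real GDP 1984 = 2057.1 / 0.906 = 2270.53.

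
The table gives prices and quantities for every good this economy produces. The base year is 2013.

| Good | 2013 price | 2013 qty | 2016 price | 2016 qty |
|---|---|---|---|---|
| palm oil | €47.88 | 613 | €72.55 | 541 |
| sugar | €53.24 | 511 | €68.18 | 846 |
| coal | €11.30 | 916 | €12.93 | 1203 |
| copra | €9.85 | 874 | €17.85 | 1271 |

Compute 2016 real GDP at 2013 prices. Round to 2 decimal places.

€97057.37

Real GDP 2016 = Σ (p_2013 × q_2016) = 47.88·541 + 53.24·846 + 11.30·1203 + 9.85·1271 = 97057.37.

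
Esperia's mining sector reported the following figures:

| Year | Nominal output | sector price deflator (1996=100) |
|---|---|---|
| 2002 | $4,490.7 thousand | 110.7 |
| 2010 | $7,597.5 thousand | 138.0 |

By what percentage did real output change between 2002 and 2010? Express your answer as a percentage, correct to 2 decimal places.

Real output 2002 = 4490.7 / 1.107 = 4056.64.
Real output 2010 = 7597.5 / 1.380 = 5505.43.
Real growth = 5505.43 / 4056.64 − 1 = 0.3571.

35.71%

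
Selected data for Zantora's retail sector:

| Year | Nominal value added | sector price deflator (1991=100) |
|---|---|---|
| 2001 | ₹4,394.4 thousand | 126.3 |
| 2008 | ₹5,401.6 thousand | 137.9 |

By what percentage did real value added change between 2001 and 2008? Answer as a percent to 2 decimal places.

Real value added 2001 = 4394.4 / 1.263 = 3479.33.
Real value added 2008 = 5401.6 / 1.379 = 3917.04.
Real growth = 3917.04 / 3479.33 − 1 = 0.1258.

12.58%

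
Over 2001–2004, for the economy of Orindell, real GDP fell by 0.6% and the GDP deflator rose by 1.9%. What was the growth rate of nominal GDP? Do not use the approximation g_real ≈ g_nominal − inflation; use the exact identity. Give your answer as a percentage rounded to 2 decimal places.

(1 + g_nom) = (1 + g_real)(1 + π) = 0.9940 × 1.0190 = 1.01289.

1.29%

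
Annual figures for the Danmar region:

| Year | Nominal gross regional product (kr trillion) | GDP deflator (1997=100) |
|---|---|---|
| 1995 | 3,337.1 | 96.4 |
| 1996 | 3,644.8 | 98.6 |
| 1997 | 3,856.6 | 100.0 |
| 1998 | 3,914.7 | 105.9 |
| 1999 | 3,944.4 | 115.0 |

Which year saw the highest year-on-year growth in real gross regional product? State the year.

1996: real = 3644.8/0.986 = 3696.55; growth vs 1995 (3461.72) = 6.78%.
1997: real = 3856.6/1.000 = 3856.60; growth vs 1996 (3696.55) = 4.33%.
1998: real = 3914.7/1.059 = 3696.60; growth vs 1997 (3856.60) = -4.15%.
1999: real = 3944.4/1.150 = 3429.91; growth vs 1998 (3696.60) = -7.21%.

1996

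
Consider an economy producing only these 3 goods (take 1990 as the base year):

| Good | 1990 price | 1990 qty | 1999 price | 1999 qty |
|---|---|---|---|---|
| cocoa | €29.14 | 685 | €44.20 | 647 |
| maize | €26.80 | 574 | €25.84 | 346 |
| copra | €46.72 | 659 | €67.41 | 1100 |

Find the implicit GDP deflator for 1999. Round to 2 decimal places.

Nominal GDP 1999 = 44.20·647 + 25.84·346 + 67.41·1100 = 111689.04.
Real GDP 1999 (at 1990 prices) = 29.14·647 + 26.80·346 + 46.72·1100 = 79518.38.
Deflator = Nominal/Real × 100 = 111689.04/79518.38 × 100 = 140.457.

140.46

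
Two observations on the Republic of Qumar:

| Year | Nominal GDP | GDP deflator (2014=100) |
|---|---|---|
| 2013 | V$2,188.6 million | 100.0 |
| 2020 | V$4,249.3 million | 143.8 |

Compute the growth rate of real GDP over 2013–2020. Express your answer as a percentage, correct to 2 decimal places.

Deflate each year: 2013 → 2188.6/1.000 = 2188.60; 2020 → 4249.3/1.438 = 2955.01.
So real GDP changed by 2955.01/2188.60 − 1 = 0.3502, i.e. 35.02%.

35.02%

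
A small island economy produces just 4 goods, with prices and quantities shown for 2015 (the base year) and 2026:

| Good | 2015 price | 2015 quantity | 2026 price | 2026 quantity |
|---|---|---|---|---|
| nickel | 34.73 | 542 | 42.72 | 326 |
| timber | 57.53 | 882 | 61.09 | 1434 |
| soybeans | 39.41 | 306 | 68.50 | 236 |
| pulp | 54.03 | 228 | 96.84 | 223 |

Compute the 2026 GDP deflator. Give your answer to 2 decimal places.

Nominal GDP 2026 = 42.72·326 + 61.09·1434 + 68.50·236 + 96.84·223 = 139291.10.
Real GDP 2026 (at 2015 prices) = 34.73·326 + 57.53·1434 + 39.41·236 + 54.03·223 = 115169.45.
Deflator = Nominal/Real × 100 = 139291.10/115169.45 × 100 = 120.944.

120.94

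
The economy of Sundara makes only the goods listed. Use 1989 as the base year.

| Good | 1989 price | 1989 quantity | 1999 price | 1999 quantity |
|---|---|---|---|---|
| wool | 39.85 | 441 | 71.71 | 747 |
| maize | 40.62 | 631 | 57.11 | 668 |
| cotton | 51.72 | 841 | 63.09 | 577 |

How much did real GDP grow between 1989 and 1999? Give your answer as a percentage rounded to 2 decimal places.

Real GDP 1989 = Nominal GDP 1989 = 39.85·441 + 40.62·631 + 51.72·841 = 86701.59.
Real GDP 1999 (at 1989 prices) = 39.85·747 + 40.62·668 + 51.72·577 = 86744.55.
Real growth = 86744.55/86701.59 − 1 = 0.0005.

0.05%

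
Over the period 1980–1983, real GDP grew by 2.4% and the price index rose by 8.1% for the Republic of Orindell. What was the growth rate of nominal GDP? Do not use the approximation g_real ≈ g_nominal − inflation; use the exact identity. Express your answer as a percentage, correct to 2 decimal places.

(1 + g_nom) = (1 + g_real)(1 + π) = 1.0240 × 1.0810 = 1.10694.

10.69%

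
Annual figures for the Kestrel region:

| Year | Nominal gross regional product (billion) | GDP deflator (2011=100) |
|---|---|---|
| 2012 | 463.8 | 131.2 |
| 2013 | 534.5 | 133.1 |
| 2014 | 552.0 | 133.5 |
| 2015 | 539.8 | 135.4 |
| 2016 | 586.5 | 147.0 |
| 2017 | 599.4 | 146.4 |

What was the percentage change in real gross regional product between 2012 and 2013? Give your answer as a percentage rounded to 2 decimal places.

Real gross regional product 2012 = 463.8/1.312 = 353.51.
Real gross regional product 2013 = 534.5/1.331 = 401.58.
Change = 401.58/353.51 − 1 = 0.1360.

13.60%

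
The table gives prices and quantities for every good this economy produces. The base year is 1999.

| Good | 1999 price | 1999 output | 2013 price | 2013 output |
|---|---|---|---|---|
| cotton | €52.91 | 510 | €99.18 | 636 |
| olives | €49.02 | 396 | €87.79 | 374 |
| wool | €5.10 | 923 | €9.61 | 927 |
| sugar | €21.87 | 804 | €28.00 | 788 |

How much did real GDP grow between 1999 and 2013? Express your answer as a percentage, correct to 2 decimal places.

7.66%

Real GDP 1999 = Nominal GDP 1999 = 52.91·510 + 49.02·396 + 5.10·923 + 21.87·804 = 68686.80.
Real GDP 2013 (at 1999 prices) = 52.91·636 + 49.02·374 + 5.10·927 + 21.87·788 = 73945.50.
Real growth = 73945.50/68686.80 − 1 = 0.0766.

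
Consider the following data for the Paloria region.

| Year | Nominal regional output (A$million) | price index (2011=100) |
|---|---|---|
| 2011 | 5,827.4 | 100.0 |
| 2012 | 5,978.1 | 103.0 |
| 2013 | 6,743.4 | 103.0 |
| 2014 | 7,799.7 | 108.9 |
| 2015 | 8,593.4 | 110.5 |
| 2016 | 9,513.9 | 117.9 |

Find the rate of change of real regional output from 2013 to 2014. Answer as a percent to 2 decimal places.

Real regional output 2013 = 6743.4/1.030 = 6546.99.
Real regional output 2014 = 7799.7/1.089 = 7162.26.
Change = 7162.26/6546.99 − 1 = 0.0940.

9.40%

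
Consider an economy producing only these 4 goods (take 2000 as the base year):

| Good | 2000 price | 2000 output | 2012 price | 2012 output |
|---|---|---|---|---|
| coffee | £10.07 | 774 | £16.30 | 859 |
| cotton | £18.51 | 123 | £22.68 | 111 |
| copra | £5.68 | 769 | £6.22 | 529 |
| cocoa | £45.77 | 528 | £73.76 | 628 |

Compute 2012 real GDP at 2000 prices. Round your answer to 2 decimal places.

Real GDP 2012 = Σ (p_2000 × q_2012) = 10.07·859 + 18.51·111 + 5.68·529 + 45.77·628 = 42453.02.

£42453.02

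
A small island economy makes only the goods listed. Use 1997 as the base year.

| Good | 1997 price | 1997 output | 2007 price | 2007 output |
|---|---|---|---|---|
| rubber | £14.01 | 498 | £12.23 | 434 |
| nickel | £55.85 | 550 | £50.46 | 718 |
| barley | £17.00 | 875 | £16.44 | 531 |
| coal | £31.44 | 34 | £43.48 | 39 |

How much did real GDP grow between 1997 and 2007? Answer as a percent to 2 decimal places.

5.21%

Real GDP 1997 = Nominal GDP 1997 = 14.01·498 + 55.85·550 + 17.00·875 + 31.44·34 = 53638.44.
Real GDP 2007 (at 1997 prices) = 14.01·434 + 55.85·718 + 17.00·531 + 31.44·39 = 56433.80.
Real growth = 56433.80/53638.44 − 1 = 0.0521.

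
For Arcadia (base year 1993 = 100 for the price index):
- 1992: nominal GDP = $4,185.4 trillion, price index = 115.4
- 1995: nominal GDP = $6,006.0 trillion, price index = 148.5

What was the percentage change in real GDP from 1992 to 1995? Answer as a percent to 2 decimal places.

11.51%

Deflate each year: 1992 → 4185.4/1.154 = 3626.86; 1995 → 6006.0/1.485 = 4044.44.
So real GDP changed by 4044.44/3626.86 − 1 = 0.1151, i.e. 11.51%.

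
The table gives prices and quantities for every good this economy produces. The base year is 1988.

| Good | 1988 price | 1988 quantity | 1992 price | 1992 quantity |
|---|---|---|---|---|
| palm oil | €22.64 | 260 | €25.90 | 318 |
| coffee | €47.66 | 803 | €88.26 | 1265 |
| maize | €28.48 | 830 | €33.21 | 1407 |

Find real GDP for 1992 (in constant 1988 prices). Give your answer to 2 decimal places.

€107560.78

Real GDP 1992 = Σ (p_1988 × q_1992) = 22.64·318 + 47.66·1265 + 28.48·1407 = 107560.78.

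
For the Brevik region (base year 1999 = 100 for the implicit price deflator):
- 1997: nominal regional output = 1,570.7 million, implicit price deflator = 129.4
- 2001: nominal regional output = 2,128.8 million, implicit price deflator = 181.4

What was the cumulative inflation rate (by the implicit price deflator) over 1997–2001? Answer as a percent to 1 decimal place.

Price-level change = 181.4 / 129.4 − 1 = 0.4019.

40.2%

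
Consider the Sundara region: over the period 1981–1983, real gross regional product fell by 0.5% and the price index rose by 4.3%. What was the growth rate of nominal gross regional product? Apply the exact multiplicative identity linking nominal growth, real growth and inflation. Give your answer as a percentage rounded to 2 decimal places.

(1 + g_nom) = (1 + g_real)(1 + π) = 0.9950 × 1.0430 = 1.03779.

3.78%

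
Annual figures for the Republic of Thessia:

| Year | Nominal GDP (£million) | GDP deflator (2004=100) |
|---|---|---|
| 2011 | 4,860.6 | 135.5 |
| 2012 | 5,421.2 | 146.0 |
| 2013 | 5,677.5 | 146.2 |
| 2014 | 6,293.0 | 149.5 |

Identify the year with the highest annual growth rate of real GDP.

2012: real = 5421.2/1.460 = 3713.15; growth vs 2011 (3587.16) = 3.51%.
2013: real = 5677.5/1.462 = 3883.38; growth vs 2012 (3713.15) = 4.58%.
2014: real = 6293.0/1.495 = 4209.36; growth vs 2013 (3883.38) = 8.39%.

2014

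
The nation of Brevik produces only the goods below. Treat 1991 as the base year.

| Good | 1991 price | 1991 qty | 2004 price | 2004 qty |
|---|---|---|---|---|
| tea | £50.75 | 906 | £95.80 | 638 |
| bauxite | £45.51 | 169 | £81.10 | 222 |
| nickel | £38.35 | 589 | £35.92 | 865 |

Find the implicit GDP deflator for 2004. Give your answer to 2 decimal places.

Nominal GDP 2004 = 95.80·638 + 81.10·222 + 35.92·865 = 110195.40.
Real GDP 2004 (at 1991 prices) = 50.75·638 + 45.51·222 + 38.35·865 = 75654.47.
Deflator = Nominal/Real × 100 = 110195.40/75654.47 × 100 = 145.656.

145.66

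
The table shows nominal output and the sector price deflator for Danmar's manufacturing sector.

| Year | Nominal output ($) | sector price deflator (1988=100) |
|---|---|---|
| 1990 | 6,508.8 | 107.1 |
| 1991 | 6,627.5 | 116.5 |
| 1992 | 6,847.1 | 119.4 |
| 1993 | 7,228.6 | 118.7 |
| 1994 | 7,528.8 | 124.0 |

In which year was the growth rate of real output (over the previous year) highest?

1991: real = 6627.5/1.165 = 5688.84; growth vs 1990 (6077.31) = -6.39%.
1992: real = 6847.1/1.194 = 5734.59; growth vs 1991 (5688.84) = 0.80%.
1993: real = 7228.6/1.187 = 6089.81; growth vs 1992 (5734.59) = 6.19%.
1994: real = 7528.8/1.240 = 6071.61; growth vs 1993 (6089.81) = -0.30%.

1993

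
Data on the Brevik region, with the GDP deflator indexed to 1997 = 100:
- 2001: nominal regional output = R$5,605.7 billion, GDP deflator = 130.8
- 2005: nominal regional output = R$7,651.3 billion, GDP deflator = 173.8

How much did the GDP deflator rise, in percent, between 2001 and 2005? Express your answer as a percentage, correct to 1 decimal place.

Price-level change = 173.8 / 130.8 − 1 = 0.3287.

32.9%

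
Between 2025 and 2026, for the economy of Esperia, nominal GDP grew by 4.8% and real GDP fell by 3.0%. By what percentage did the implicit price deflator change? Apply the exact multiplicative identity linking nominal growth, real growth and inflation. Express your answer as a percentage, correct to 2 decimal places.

8.04%

(1 + g_nom) = (1 + g_real)(1 + π), so π = 1.0480 / 0.9700 − 1 = 0.08041.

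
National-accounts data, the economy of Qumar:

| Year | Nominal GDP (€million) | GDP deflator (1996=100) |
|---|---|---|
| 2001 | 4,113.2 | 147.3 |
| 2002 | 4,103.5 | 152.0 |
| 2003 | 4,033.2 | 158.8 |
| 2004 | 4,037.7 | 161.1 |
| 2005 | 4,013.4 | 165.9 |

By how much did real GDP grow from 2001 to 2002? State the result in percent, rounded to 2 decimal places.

Real GDP 2001 = 4113.2/1.473 = 2792.40.
Real GDP 2002 = 4103.5/1.520 = 2699.67.
Change = 2699.67/2792.40 − 1 = -0.0332.

-3.32%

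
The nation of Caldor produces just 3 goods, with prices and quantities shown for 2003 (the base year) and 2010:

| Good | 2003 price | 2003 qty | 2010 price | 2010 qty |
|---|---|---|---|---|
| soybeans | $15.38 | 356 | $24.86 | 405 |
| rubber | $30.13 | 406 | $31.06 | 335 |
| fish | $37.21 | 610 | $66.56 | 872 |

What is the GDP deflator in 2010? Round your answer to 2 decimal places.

160.99

Nominal GDP 2010 = 24.86·405 + 31.06·335 + 66.56·872 = 78513.72.
Real GDP 2010 (at 2003 prices) = 15.38·405 + 30.13·335 + 37.21·872 = 48769.57.
Deflator = Nominal/Real × 100 = 78513.72/48769.57 × 100 = 160.989.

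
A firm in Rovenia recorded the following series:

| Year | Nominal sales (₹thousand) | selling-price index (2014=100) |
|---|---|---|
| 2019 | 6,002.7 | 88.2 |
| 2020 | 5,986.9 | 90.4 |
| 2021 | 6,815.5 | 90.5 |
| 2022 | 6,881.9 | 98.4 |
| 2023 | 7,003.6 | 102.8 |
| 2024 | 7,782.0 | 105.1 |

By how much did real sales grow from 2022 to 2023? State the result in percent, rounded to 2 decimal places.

Real sales 2022 = 6881.9/0.984 = 6993.80.
Real sales 2023 = 7003.6/1.028 = 6812.84.
Change = 6812.84/6993.80 − 1 = -0.0259.

-2.59%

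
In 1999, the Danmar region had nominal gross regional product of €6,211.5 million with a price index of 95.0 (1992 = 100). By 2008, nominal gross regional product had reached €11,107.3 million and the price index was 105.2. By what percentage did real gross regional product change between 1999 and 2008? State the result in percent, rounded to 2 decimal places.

Real gross regional product 1999 = 6211.5 / 0.950 = 6538.42.
Real gross regional product 2008 = 11107.3 / 1.052 = 10558.27.
Real growth = 10558.27 / 6538.42 − 1 = 0.6148.

61.48%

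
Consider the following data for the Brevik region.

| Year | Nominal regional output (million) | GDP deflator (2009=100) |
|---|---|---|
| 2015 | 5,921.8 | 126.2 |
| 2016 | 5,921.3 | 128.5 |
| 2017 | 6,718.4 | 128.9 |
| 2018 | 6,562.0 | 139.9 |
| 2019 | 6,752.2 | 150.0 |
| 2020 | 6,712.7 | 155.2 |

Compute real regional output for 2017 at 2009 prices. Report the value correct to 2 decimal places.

5,212.10 million

Real regional output 2017 = 6718.4 / 1.289 = 5212.10.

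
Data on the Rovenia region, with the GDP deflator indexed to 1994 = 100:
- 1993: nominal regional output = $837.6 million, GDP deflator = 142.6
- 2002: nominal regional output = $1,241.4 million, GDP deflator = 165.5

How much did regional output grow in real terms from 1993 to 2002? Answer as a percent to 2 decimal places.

Real regional output 1993 = 837.6 / 1.426 = 587.38.
Real regional output 2002 = 1241.4 / 1.655 = 750.09.
Real growth = 750.09 / 587.38 − 1 = 0.2770.

27.70%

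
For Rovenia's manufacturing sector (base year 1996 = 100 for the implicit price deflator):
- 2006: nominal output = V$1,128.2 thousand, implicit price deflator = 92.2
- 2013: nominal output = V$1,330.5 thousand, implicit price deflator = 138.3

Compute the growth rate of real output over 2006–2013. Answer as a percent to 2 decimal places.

Real output 2006 = 1128.2 / 0.922 = 1223.64.
Real output 2013 = 1330.5 / 1.383 = 962.04.
Real growth = 962.04 / 1223.64 − 1 = -0.2138.

-21.38%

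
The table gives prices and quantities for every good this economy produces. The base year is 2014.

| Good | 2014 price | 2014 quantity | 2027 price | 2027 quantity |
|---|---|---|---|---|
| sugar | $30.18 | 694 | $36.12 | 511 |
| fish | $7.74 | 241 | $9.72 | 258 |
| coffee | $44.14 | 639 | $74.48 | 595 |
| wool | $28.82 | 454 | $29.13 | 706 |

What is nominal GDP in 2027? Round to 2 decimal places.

Nominal GDP 2027 = Σ (p_2027 × q_2027) = 36.12·511 + 9.72·258 + 74.48·595 + 29.13·706 = 85846.46.

$85846.46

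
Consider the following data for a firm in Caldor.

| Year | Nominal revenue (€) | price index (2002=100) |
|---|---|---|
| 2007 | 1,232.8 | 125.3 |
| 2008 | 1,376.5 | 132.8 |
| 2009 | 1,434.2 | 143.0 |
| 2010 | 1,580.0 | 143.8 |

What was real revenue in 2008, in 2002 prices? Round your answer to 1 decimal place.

Real revenue 2008 = 1376.5 / 1.328 = 1036.52.

€1,036.5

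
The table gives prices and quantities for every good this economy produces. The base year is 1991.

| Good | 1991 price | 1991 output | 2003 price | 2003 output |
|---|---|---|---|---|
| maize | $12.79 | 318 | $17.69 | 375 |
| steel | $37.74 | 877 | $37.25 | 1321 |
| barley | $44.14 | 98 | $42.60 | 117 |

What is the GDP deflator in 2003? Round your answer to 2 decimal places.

Nominal GDP 2003 = 17.69·375 + 37.25·1321 + 42.60·117 = 60825.20.
Real GDP 2003 (at 1991 prices) = 12.79·375 + 37.74·1321 + 44.14·117 = 59815.17.
Deflator = Nominal/Real × 100 = 60825.20/59815.17 × 100 = 101.689.

101.69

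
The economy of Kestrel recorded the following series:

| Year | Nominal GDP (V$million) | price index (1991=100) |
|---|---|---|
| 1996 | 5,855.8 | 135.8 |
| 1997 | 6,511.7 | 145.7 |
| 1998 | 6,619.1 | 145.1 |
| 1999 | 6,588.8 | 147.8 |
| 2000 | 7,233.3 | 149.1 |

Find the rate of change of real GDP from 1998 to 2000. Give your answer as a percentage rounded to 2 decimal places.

Real GDP 1998 = 6619.1/1.451 = 4561.75.
Real GDP 2000 = 7233.3/1.491 = 4851.31.
Change = 4851.31/4561.75 − 1 = 0.0635.

6.35%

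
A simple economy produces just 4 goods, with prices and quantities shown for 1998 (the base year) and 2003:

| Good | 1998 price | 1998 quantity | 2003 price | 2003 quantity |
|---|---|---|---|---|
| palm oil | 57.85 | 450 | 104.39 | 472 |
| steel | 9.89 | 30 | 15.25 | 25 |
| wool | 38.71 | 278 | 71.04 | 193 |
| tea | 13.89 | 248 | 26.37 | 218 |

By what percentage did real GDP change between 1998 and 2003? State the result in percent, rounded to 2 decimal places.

-6.13%

Real GDP 1998 = Nominal GDP 1998 = 57.85·450 + 9.89·30 + 38.71·278 + 13.89·248 = 40535.30.
Real GDP 2003 (at 1998 prices) = 57.85·472 + 9.89·25 + 38.71·193 + 13.89·218 = 38051.50.
Real growth = 38051.50/40535.30 − 1 = -0.0613.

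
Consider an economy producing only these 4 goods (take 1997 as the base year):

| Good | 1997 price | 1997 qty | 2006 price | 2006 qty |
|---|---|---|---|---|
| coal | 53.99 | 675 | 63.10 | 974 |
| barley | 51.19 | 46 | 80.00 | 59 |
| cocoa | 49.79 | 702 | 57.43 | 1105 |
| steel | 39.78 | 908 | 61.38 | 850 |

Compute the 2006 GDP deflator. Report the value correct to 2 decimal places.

Nominal GDP 2006 = 63.10·974 + 80.00·59 + 57.43·1105 + 61.38·850 = 181812.55.
Real GDP 2006 (at 1997 prices) = 53.99·974 + 51.19·59 + 49.79·1105 + 39.78·850 = 144437.42.
Deflator = Nominal/Real × 100 = 181812.55/144437.42 × 100 = 125.876.

125.88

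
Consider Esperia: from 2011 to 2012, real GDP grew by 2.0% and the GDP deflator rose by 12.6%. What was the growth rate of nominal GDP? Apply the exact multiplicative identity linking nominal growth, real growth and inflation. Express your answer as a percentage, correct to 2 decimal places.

(1 + g_nom) = (1 + g_real)(1 + π) = 1.0200 × 1.1260 = 1.14852.

14.85%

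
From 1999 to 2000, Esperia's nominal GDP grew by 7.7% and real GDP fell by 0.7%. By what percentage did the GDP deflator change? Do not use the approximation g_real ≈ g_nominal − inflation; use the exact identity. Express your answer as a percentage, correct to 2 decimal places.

(1 + g_nom) = (1 + g_real)(1 + π), so π = 1.0770 / 0.9930 − 1 = 0.08459.

8.46%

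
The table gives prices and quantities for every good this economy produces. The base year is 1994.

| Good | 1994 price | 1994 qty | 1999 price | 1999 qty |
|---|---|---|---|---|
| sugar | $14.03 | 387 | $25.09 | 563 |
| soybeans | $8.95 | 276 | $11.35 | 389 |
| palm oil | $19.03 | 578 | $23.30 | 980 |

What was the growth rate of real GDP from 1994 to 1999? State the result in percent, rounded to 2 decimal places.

Real GDP 1994 = Nominal GDP 1994 = 14.03·387 + 8.95·276 + 19.03·578 = 18899.15.
Real GDP 1999 (at 1994 prices) = 14.03·563 + 8.95·389 + 19.03·980 = 30029.84.
Real growth = 30029.84/18899.15 − 1 = 0.5890.

58.90%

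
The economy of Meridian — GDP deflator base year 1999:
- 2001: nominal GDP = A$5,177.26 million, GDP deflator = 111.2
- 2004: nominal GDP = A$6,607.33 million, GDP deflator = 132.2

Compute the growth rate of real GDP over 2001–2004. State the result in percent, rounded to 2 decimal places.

Real GDP 2001 = 5177.26 / 1.112 = 4655.81.
Real GDP 2004 = 6607.33 / 1.322 = 4997.98.
Real growth = 4997.98 / 4655.81 − 1 = 0.0735.

7.35%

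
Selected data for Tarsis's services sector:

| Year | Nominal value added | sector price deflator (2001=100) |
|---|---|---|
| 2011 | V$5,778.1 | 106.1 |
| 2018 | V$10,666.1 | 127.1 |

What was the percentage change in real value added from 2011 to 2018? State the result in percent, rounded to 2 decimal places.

54.10%

Deflate each year: 2011 → 5778.1/1.061 = 5445.90; 2018 → 10666.1/1.271 = 8391.90.
So real value added changed by 8391.90/5445.90 − 1 = 0.5410, i.e. 54.10%.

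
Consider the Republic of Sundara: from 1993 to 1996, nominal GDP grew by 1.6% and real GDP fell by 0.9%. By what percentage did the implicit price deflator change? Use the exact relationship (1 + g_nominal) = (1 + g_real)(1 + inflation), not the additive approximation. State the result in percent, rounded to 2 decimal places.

2.52%

(1 + g_nom) = (1 + g_real)(1 + π), so π = 1.0160 / 0.9910 − 1 = 0.02523.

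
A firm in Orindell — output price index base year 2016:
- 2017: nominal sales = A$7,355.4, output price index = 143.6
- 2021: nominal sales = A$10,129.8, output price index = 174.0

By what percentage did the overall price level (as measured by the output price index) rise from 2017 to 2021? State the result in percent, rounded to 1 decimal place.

Price-level change = 174.0 / 143.6 − 1 = 0.2117.

21.2%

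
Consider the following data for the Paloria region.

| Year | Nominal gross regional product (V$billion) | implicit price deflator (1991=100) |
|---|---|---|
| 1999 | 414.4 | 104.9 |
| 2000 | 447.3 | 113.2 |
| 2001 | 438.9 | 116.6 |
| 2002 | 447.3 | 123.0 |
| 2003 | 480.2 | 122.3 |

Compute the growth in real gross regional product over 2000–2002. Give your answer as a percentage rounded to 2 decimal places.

-7.97%

Real gross regional product 2000 = 447.3/1.132 = 395.14.
Real gross regional product 2002 = 447.3/1.230 = 363.66.
Change = 363.66/395.14 − 1 = -0.0797.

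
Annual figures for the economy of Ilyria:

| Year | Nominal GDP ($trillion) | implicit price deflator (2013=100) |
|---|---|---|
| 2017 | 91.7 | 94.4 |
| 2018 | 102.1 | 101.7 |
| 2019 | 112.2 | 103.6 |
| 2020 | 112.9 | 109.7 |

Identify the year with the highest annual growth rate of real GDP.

2018: real = 102.1/1.017 = 100.39; growth vs 2017 (97.14) = 3.35%.
2019: real = 112.2/1.036 = 108.30; growth vs 2018 (100.39) = 7.88%.
2020: real = 112.9/1.097 = 102.92; growth vs 2019 (108.30) = -4.97%.

2019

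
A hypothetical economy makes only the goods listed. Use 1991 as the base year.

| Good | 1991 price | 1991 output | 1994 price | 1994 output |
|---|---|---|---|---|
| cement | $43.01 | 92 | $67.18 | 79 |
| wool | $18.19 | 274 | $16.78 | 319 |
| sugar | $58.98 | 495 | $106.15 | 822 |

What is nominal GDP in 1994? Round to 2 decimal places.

Nominal GDP 1994 = Σ (p_1994 × q_1994) = 67.18·79 + 16.78·319 + 106.15·822 = 97915.34.

$97915.34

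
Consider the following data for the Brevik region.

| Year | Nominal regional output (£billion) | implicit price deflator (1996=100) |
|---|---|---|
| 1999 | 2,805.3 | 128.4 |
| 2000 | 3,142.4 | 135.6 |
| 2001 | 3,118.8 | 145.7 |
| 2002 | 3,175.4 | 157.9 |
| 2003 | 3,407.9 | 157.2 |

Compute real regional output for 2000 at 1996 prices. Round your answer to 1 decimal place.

Real regional output 2000 = 3142.4 / 1.356 = 2317.40.

£2,317.4 billion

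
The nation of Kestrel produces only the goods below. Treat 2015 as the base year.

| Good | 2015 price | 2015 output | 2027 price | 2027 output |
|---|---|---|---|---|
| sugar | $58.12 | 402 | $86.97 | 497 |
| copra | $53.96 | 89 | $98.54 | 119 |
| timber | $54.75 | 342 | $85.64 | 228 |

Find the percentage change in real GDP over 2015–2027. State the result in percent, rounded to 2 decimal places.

1.92%

Real GDP 2015 = Nominal GDP 2015 = 58.12·402 + 53.96·89 + 54.75·342 = 46891.18.
Real GDP 2027 (at 2015 prices) = 58.12·497 + 53.96·119 + 54.75·228 = 47789.88.
Real growth = 47789.88/46891.18 − 1 = 0.0192.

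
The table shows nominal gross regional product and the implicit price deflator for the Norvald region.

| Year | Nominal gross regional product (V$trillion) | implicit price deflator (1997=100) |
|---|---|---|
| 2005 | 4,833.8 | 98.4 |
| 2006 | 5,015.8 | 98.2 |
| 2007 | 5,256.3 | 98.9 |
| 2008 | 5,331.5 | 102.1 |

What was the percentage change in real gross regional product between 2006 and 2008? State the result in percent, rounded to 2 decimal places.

2.23%

Real gross regional product 2006 = 5015.8/0.982 = 5107.74.
Real gross regional product 2008 = 5331.5/1.021 = 5221.84.
Change = 5221.84/5107.74 − 1 = 0.0223.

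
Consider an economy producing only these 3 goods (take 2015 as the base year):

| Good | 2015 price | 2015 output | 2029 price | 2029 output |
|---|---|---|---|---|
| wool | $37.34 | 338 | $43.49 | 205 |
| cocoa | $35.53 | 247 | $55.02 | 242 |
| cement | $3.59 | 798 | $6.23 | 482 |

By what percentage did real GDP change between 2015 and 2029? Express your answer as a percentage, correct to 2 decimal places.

Real GDP 2015 = Nominal GDP 2015 = 37.34·338 + 35.53·247 + 3.59·798 = 24261.65.
Real GDP 2029 (at 2015 prices) = 37.34·205 + 35.53·242 + 3.59·482 = 17983.34.
Real growth = 17983.34/24261.65 − 1 = -0.2588.

-25.88%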